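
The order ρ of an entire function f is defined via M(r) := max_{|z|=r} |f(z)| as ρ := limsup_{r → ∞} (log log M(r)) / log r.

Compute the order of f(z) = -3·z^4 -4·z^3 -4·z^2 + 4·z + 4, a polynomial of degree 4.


|f(z)| ≤ Σ|c_k|·r^k = O(r^4) as r → ∞. Polynomial growth is O(e^{r^ε}) for every ε > 0 (since r^4/e^{r^ε} → 0), so ρ ≤ ε for all ε > 0, i.e. ρ = 0. Every nonconstant polynomial has order 0.
Therefore ρ = 0.

Order ρ = 0.


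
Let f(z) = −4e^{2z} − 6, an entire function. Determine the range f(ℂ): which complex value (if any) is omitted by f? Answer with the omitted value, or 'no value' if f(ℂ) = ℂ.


Little Picard bounds the complement of f(ℂ) to at most one point.
e^{2z} is never zero on ℂ, so -4·e^{2z} takes every value in ℂ ∖ {0}. Adding -6 shifts the range to ℂ ∖ {-6}. Thus f omits exactly the value -6.

Omitted value: -6.


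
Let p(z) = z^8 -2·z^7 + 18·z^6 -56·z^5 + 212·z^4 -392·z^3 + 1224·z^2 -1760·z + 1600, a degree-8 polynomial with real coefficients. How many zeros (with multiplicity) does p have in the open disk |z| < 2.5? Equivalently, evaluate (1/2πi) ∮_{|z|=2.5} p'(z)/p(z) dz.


The zeros of p are: (2 + 2i), (2 - 2i), (1 + 1i), (1 - 1i), (-1 + 3i), (-1 - 3i), (-1 + 3i), (-1 - 3i).
Their magnitudes are: 2.828, 2.828, 1.414, 1.414, 3.162, 3.162, 3.162, 3.162.
Zeros with |z| < R = 2.5: (1 + 1i), (1 - 1i).
Count = 2.
By the argument principle, (1/2πi) ∮_{|z|=R} p'(z)/p(z) dz equals exactly this count.

Number of zeros inside |z| < 2.5: 2.


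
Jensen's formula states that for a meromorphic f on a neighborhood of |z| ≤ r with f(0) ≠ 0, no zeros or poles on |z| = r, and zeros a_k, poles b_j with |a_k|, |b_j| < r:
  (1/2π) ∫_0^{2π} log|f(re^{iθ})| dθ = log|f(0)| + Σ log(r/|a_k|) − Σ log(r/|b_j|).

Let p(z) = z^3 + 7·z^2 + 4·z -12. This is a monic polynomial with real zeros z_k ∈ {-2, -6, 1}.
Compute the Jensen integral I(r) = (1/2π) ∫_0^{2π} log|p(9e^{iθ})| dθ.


Zeros: -6, -2, 1; r = 9.
Inside |z| < r: -6, -2, 1. Outside (|z| ≥ r): ∅.
p(0) = -12, so log|p(0)| = log(12) = 2.4849.
Apply Jensen: I(r) = log|p(0)| + Σ_k log(r/|z_k|), summed over zeros inside |z| < r.
  log(r/|z_k|) for z_k = -2: log(9/2) = 1.5041
  log(r/|z_k|) for z_k = -6: log(9/6) = 0.4055
  log(r/|z_k|) for z_k = 1: log(9/1) = 2.1972
Sum over inside zeros: 4.1068.
I(r) = log|p(0)| + (inside sum) = 2.4849 + 4.1068 = 6.5917.
Closed form (all zeros inside, monic): I(r) = n·log(r) = 3·log(9) = 6.5917. ✓

I(r) ≈ 6.5917.


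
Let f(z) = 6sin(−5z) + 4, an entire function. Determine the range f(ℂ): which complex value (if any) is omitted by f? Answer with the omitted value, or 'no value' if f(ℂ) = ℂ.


Little Picard bounds the complement of f(ℂ) to at most one point.
sin is entire and surjective onto ℂ: for every w ∈ ℂ, sin(ζ) = w has a solution ζ ∈ ℂ (e.g., via the complex inverse arcsin). With ζ = −5z this gives z = ζ/(-5). Then 6·sin(−5z) takes every value in 6·ℂ = ℂ, and adding 4 is a bijection of ℂ. So f is surjective and omits no value. (Note: only on the real line is sin bounded by [−1, 1].)

Omitted value: no value.


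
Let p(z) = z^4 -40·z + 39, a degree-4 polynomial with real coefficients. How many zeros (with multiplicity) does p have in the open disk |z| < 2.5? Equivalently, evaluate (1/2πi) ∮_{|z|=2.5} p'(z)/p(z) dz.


The zeros of p are: 3, (-2 + 3i), (-2 - 3i), 1.
Their magnitudes are: 3, 3.606, 3.606, 1.
Zeros with |z| < R = 2.5: 1.
Count = 1.
By the argument principle, (1/2πi) ∮_{|z|=R} p'(z)/p(z) dz equals exactly this count.

Number of zeros inside |z| < 2.5: 1.


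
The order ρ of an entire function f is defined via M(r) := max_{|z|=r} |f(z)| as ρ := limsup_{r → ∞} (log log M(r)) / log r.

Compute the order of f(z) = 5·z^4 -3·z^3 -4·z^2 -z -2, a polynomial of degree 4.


|f(z)| ≤ Σ|c_k|·r^k = O(r^4) as r → ∞. Polynomial growth is O(e^{r^ε}) for every ε > 0 (since r^4/e^{r^ε} → 0), so ρ ≤ ε for all ε > 0, i.e. ρ = 0. Every nonconstant polynomial has order 0.
Therefore ρ = 0.

Order ρ = 0.


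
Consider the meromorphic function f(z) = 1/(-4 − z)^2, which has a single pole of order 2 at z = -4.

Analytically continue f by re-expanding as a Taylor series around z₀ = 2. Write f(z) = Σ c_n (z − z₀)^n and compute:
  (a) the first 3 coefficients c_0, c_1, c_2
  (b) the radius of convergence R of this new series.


Let w = z − z₀, so z = z₀ + w.
Then -4 − z = -4 − (z₀ + w) = (-4 − z₀) − w = -6 − w.
f(z) = 1/(-6 − w)^2 = (1/(-6)^2) · (1 − w/(-6))^{−2}.
By the binomial series (1−u)^{−2} = Σ_{n≥0} C(n+1, 1) u^n for |u|<1, with u = w/(-6):
  c_n = C(n+1, 1) / (-6)^(n+2).
  c_0 = 1/(-6)^2 = 1/36.
  c_1 = 2/(-6)^3 = -1/108.
  c_2 = 3/(-6)^4 = 1/432.
The series is valid for |w/d| < 1, i.e. |z − z₀| < |d|.
Radius of convergence: R = |-4 − z₀| = |-6| = 6 (distance from z₀ to the singularity z = -4).

c_0 = 1/36, c_1 = -1/108, c_2 = 1/432; R = 6.


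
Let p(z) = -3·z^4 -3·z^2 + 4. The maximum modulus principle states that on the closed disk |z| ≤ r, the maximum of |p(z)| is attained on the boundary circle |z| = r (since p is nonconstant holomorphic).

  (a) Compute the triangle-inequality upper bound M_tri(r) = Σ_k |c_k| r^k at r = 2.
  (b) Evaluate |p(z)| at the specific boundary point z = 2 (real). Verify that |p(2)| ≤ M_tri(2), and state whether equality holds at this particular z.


Coefficients: c_0 = 4, c_1 = 0, c_2 = -3, c_3 = 0, c_4 = -3. Radius r = 2.
Part (a). Triangle bound: M_tri(r) = Σ_k |c_k| r^k
  = |4|·2^0 + |0|·2^1 + |-3|·2^2 + |0|·2^3 + |-3|·2^4
  = 4 + 0 + 12 + 0 + 48 = 64.
This bounds M(r) := max_{|z|=r} |p(z)| from above; equality holds iff all terms c_k z^k can be made to align in phase at a single z on |z|=r.
Part (b). At z = 2 (real, on the circle |z| = r):
  p(2) = (4)·2^0 + (0)·2^1 + (-3)·2^2 + (0)·2^3 + (-3)·2^4 = -56.
  |p(2)| = 56.
Check: |p(2)| = 56 ≤ 64 = M_tri(2). ✓ Equality does not hold at z = 2 (the coefficients have mixed signs, so the terms do not all align in phase there).

M_tri(2) = 64; |p(2)| = 56; equality at z=2: no.


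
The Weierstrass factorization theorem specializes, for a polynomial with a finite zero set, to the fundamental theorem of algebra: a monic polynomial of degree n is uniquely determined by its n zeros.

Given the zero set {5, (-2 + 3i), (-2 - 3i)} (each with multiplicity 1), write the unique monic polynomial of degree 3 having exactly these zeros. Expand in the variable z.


The polynomial is p(z) = ∏_{α ∈ S} (z − α), where S = {5, (-2 + 3i), (-2 - 3i)}.
Expanding the product yields: p(z) = z^3 -z^2 -7·z -65.
Note conjugate pairs combine to real quadratics: (z − (-2+3i))(z − (-2−3i)) = z² + 4z + 13.
The resulting polynomial has degree 3 and real coefficients as required.

p(z) = z^3 -z^2 -7·z -65.


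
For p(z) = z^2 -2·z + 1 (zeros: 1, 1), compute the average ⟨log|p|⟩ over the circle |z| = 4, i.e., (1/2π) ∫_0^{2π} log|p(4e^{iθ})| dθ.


Zeros: 1, 1; r = 4.
Inside |z| < r: 1, 1. Outside (|z| ≥ r): ∅.
p(0) = 1, so log|p(0)| = log(1) = 0.0000.
Apply Jensen: I(r) = log|p(0)| + Σ_k log(r/|z_k|), summed over zeros inside |z| < r.
  log(r/|z_k|) for z_k = 1: log(4/1) = 1.3863
  log(r/|z_k|) for z_k = 1: log(4/1) = 1.3863
Sum over inside zeros: 2.7726.
I(r) = log|p(0)| + (inside sum) = 0.0000 + 2.7726 = 2.7726.
Closed form (all zeros inside, monic): I(r) = n·log(r) = 2·log(4) = 2.7726. ✓

I(r) ≈ 2.7726.


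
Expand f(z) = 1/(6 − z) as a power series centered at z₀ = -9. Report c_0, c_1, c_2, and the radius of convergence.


Let w = z − z₀, so z = z₀ + w.
Then 6 − z = 6 − (z₀ + w) = (6 − z₀) − w = 15 − w.
f(z) = 1/(15 − w) = (1/(15)) · 1/(1 − w/(15)) = Σ_{n≥0} w^n / (15)^(n+1).
So c_n = 1/(15)^(n+1):
  c_0 = 1/(15)^1 = 1/15.
  c_1 = 1/(15)^2 = 1/225.
  c_2 = 1/(15)^3 = 1/3375.
The series is valid for |w/d| < 1, i.e. |z − z₀| < |d|.
Radius of convergence: R = |6 − z₀| = |15| = 15 (distance from z₀ to the singularity z = 6).

c_0 = 1/15, c_1 = 1/225, c_2 = 1/3375; R = 15.


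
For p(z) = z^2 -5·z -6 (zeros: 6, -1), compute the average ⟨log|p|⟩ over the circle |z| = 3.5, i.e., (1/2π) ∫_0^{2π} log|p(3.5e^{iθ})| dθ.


Zeros: -1, 6; r = 3.5.
Inside |z| < r: -1. Outside (|z| ≥ r): 6.
p(0) = -6, so log|p(0)| = log(6) = 1.7918.
Apply Jensen: I(r) = log|p(0)| + Σ_k log(r/|z_k|), summed over zeros inside |z| < r.
  log(r/|z_k|) for z_k = -1: log(3.5/1) = 1.2528
  Outside zeros (6) contribute nothing to the Jensen sum.
Sum over inside zeros: 1.2528.
I(r) = log|p(0)| + (inside sum) = 1.7918 + 1.2528 = 3.0445.
Note: since some zeros are outside |z| ≤ r, the simplified n·log(r) form does NOT apply — only the inside zeros contribute.

I(r) ≈ 3.0445.


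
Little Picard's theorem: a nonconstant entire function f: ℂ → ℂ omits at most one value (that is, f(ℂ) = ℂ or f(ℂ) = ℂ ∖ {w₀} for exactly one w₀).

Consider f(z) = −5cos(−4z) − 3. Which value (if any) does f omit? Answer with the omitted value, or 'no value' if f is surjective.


Little Picard bounds the complement of f(ℂ) to at most one point.
cos is entire and surjective onto ℂ: for every w ∈ ℂ, cos(ζ) = w has a solution ζ ∈ ℂ (e.g., via the complex inverse arccos). With ζ = −4z this gives z = ζ/(-4). Then -5·cos(−4z) takes every value in -5·ℂ = ℂ, and adding -3 is a bijection of ℂ. So f is surjective and omits no value. (Note: only on the real line is cos bounded by [−1, 1].)

Omitted value: no value.


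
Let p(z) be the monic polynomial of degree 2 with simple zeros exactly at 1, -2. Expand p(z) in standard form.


The polynomial is p(z) = ∏_{α ∈ S} (z − α), where S = {1, -2}.
Expanding the product yields: p(z) = z^2 + z -2.
The resulting polynomial has degree 2 and real coefficients as required.

p(z) = z^2 + z -2.


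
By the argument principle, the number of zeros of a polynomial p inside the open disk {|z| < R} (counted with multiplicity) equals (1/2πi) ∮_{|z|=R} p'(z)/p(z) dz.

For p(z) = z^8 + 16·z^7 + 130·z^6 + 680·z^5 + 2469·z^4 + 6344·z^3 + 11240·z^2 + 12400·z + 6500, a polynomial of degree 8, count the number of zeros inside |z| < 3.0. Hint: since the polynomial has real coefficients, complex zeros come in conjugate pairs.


The zeros of p are: (-2 + 3i), (-2 - 3i), (-3 + 1i), (-3 - 1i), (-2 + 1i), (-2 - 1i), (-1 + 3i), (-1 - 3i).
Their magnitudes are: 3.606, 3.606, 3.162, 3.162, 2.236, 2.236, 3.162, 3.162.
Zeros with |z| < R = 3.0: (-2 + 1i), (-2 - 1i).
Count = 2.
By the argument principle, (1/2πi) ∮_{|z|=R} p'(z)/p(z) dz equals exactly this count.

Number of zeros inside |z| < 3.0: 2.


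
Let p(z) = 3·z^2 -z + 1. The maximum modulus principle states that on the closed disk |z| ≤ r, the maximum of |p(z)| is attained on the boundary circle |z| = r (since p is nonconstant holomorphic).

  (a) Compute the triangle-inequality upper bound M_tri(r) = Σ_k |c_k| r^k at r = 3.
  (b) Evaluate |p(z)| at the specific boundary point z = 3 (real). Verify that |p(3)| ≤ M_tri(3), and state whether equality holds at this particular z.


Coefficients: c_0 = 1, c_1 = -1, c_2 = 3. Radius r = 3.
Part (a). Triangle bound: M_tri(r) = Σ_k |c_k| r^k
  = |1|·3^0 + |-1|·3^1 + |3|·3^2
  = 1 + 3 + 27 = 31.
This bounds M(r) := max_{|z|=r} |p(z)| from above; equality holds iff all terms c_k z^k can be made to align in phase at a single z on |z|=r.
Part (b). At z = 3 (real, on the circle |z| = r):
  p(3) = (1)·3^0 + (-1)·3^1 + (3)·3^2 = 25.
  |p(3)| = 25.
Check: |p(3)| = 25 ≤ 31 = M_tri(3). ✓ Equality does not hold at z = 3 (the coefficients have mixed signs, so the terms do not all align in phase there).

M_tri(3) = 31; |p(3)| = 25; equality at z=3: no.


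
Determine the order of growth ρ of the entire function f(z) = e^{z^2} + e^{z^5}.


Each summand is entire of order 2 and 5 respectively (as in the single-exponential case). The order of a sum is at most the max of the orders, so ρ ≤ 5. For the lower bound: on |z|=r choose arg z so that 1z^5 is real positive; then |e^{1z^5}| = e^{1r^5} while |e^{1z^2}| ≤ e^{1r^2} = o(e^{1r^5}). So |f| ≥ e^{1r^5}(1 − o(1)) and ρ ≥ 5. Hence ρ = max(2, 5) = 5.
Therefore ρ = 5.

Order ρ = 5.


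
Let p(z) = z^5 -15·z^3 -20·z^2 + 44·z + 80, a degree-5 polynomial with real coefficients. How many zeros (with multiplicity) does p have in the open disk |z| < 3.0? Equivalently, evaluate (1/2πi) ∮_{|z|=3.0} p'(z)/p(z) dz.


The zeros of p are: 2, (-2 + 1i), (-2 - 1i), -2, 4.
Their magnitudes are: 2, 2.236, 2.236, 2, 4.
Zeros with |z| < R = 3.0: 2, (-2 + 1i), (-2 - 1i), -2.
Count = 4.
By the argument principle, (1/2πi) ∮_{|z|=R} p'(z)/p(z) dz equals exactly this count.

Number of zeros inside |z| < 3.0: 4.


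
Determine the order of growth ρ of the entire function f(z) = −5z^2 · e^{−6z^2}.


M(r) = max_{|z|=r} |-5|·|z|^2·|e^{−6z^2}| = 5·r^2 · e^{6r^2} (the factors attain their maxima compatibly on |z|=r). Then log M(r) = log 5 + 2·log r + 6r^2, dominated by the last term, so log log M(r) ~ 2·log r. The polynomial factor -5z^2 contributes only a log r term and does not affect the order. ρ = 2.
Therefore ρ = 2.

Order ρ = 2.


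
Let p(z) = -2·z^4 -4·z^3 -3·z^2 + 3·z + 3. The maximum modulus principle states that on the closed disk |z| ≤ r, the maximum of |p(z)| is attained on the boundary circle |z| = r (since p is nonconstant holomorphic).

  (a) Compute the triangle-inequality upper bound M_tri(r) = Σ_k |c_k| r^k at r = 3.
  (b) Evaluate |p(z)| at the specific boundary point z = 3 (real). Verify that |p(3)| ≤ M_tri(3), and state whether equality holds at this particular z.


Coefficients: c_0 = 3, c_1 = 3, c_2 = -3, c_3 = -4, c_4 = -2. Radius r = 3.
Part (a). Triangle bound: M_tri(r) = Σ_k |c_k| r^k
  = |3|·3^0 + |3|·3^1 + |-3|·3^2 + |-4|·3^3 + |-2|·3^4
  = 3 + 9 + 27 + 108 + 162 = 309.
This bounds M(r) := max_{|z|=r} |p(z)| from above; equality holds iff all terms c_k z^k can be made to align in phase at a single z on |z|=r.
Part (b). At z = 3 (real, on the circle |z| = r):
  p(3) = (3)·3^0 + (3)·3^1 + (-3)·3^2 + (-4)·3^3 + (-2)·3^4 = -285.
  |p(3)| = 285.
Check: |p(3)| = 285 ≤ 309 = M_tri(3). ✓ Equality does not hold at z = 3 (the coefficients have mixed signs, so the terms do not all align in phase there).

M_tri(3) = 309; |p(3)| = 285; equality at z=3: no.


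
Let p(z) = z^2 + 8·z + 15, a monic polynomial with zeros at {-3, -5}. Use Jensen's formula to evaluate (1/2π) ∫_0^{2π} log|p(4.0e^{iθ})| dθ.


Zeros: -5, -3; r = 4.0.
Inside |z| < r: -3. Outside (|z| ≥ r): -5.
p(0) = 15, so log|p(0)| = log(15) = 2.7081.
Apply Jensen: I(r) = log|p(0)| + Σ_k log(r/|z_k|), summed over zeros inside |z| < r.
  log(r/|z_k|) for z_k = -3: log(4.0/3) = 0.2877
  Outside zeros (-5) contribute nothing to the Jensen sum.
Sum over inside zeros: 0.2877.
I(r) = log|p(0)| + (inside sum) = 2.7081 + 0.2877 = 2.9957.
Note: since some zeros are outside |z| ≤ r, the simplified n·log(r) form does NOT apply — only the inside zeros contribute.

I(r) ≈ 2.9957.


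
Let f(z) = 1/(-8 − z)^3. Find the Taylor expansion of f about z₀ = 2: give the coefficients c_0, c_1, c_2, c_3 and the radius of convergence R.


Let w = z − z₀, so z = z₀ + w.
Then -8 − z = -8 − (z₀ + w) = (-8 − z₀) − w = -10 − w.
f(z) = 1/(-10 − w)^3 = (1/(-10)^3) · (1 − w/(-10))^{−3}.
By the binomial series (1−u)^{−3} = Σ_{n≥0} C(n+2, 2) u^n for |u|<1, with u = w/(-10):
  c_n = C(n+2, 2) / (-10)^(n+3).
  c_0 = 1/(-10)^3 = -1/1000.
  c_1 = 3/(-10)^4 = 3/10000.
  c_2 = 6/(-10)^5 = -3/50000.
  c_3 = 10/(-10)^6 = 1/100000.
The series is valid for |w/d| < 1, i.e. |z − z₀| < |d|.
Radius of convergence: R = |-8 − z₀| = |-10| = 10 (distance from z₀ to the singularity z = -8).

c_0 = -1/1000, c_1 = 3/10000, c_2 = -3/50000, c_3 = 1/100000; R = 10.


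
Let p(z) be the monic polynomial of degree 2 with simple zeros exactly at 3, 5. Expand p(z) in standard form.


The polynomial is p(z) = ∏_{α ∈ S} (z − α), where S = {3, 5}.
Expanding the product yields: p(z) = z^2 -8·z + 15.
The resulting polynomial has degree 2 and real coefficients as required.

p(z) = z^2 -8·z + 15.


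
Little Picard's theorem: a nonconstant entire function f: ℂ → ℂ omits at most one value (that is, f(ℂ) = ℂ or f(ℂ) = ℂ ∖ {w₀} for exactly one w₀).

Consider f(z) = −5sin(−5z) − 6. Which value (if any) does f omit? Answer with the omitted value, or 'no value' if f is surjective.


Little Picard bounds the complement of f(ℂ) to at most one point.
sin is entire and surjective onto ℂ: for every w ∈ ℂ, sin(ζ) = w has a solution ζ ∈ ℂ (e.g., via the complex inverse arcsin). With ζ = −5z this gives z = ζ/(-5). Then -5·sin(−5z) takes every value in -5·ℂ = ℂ, and adding -6 is a bijection of ℂ. So f is surjective and omits no value. (Note: only on the real line is sin bounded by [−1, 1].)

Omitted value: no value.


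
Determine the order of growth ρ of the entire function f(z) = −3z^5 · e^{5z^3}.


M(r) = max_{|z|=r} |-3|·|z|^5·|e^{5z^3}| = 3·r^5 · e^{5r^3} (the factors attain their maxima compatibly on |z|=r). Then log M(r) = log 3 + 5·log r + 5r^3, dominated by the last term, so log log M(r) ~ 3·log r. The polynomial factor -3z^5 contributes only a log r term and does not affect the order. ρ = 3.
Therefore ρ = 3.

Order ρ = 3.


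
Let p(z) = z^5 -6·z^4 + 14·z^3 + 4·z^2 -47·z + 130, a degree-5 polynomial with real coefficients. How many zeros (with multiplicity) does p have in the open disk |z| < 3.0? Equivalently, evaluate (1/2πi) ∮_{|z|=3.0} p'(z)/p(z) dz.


The zeros of p are: (1 + 2i), (1 - 2i), (3 + 2i), (3 - 2i), -2.
Their magnitudes are: 2.236, 2.236, 3.606, 3.606, 2.
Zeros with |z| < R = 3.0: (1 + 2i), (1 - 2i), -2.
Count = 3.
By the argument principle, (1/2πi) ∮_{|z|=R} p'(z)/p(z) dz equals exactly this count.

Number of zeros inside |z| < 3.0: 3.


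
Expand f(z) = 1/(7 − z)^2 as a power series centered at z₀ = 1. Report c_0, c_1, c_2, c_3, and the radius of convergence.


Let w = z − z₀, so z = z₀ + w.
Then 7 − z = 7 − (z₀ + w) = (7 − z₀) − w = 6 − w.
f(z) = 1/(6 − w)^2 = (1/(6)^2) · (1 − w/(6))^{−2}.
By the binomial series (1−u)^{−2} = Σ_{n≥0} C(n+1, 1) u^n for |u|<1, with u = w/(6):
  c_n = C(n+1, 1) / (6)^(n+2).
  c_0 = 1/(6)^2 = 1/36.
  c_1 = 2/(6)^3 = 1/108.
  c_2 = 3/(6)^4 = 1/432.
  c_3 = 4/(6)^5 = 1/1944.
The series is valid for |w/d| < 1, i.e. |z − z₀| < |d|.
Radius of convergence: R = |7 − z₀| = |6| = 6 (distance from z₀ to the singularity z = 7).

c_0 = 1/36, c_1 = 1/108, c_2 = 1/432, c_3 = 1/1944; R = 6.


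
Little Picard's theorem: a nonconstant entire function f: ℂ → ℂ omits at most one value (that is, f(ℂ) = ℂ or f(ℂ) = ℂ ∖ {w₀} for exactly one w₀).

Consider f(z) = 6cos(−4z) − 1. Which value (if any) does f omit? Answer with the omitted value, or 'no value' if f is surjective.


Little Picard bounds the complement of f(ℂ) to at most one point.
cos is entire and surjective onto ℂ: for every w ∈ ℂ, cos(ζ) = w has a solution ζ ∈ ℂ (e.g., via the complex inverse arccos). With ζ = −4z this gives z = ζ/(-4). Then 6·cos(−4z) takes every value in 6·ℂ = ℂ, and adding -1 is a bijection of ℂ. So f is surjective and omits no value. (Note: only on the real line is cos bounded by [−1, 1].)

Omitted value: no value.


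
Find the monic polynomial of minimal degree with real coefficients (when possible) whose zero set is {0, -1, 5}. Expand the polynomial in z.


The polynomial is p(z) = ∏_{α ∈ S} (z − α), where S = {0, -1, 5}.
Expanding the product yields: p(z) = z^3 -4·z^2 -5·z.
The resulting polynomial has degree 3 and real coefficients as required.

p(z) = z^3 -4·z^2 -5·z.


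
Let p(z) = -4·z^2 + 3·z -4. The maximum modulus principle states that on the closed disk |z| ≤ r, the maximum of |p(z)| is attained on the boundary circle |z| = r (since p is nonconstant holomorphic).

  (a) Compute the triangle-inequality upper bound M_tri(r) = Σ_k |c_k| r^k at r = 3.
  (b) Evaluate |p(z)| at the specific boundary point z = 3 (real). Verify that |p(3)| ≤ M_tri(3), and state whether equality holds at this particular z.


Coefficients: c_0 = -4, c_1 = 3, c_2 = -4. Radius r = 3.
Part (a). Triangle bound: M_tri(r) = Σ_k |c_k| r^k
  = |-4|·3^0 + |3|·3^1 + |-4|·3^2
  = 4 + 9 + 36 = 49.
This bounds M(r) := max_{|z|=r} |p(z)| from above; equality holds iff all terms c_k z^k can be made to align in phase at a single z on |z|=r.
Part (b). At z = 3 (real, on the circle |z| = r):
  p(3) = (-4)·3^0 + (3)·3^1 + (-4)·3^2 = -31.
  |p(3)| = 31.
Check: |p(3)| = 31 ≤ 49 = M_tri(3). ✓ Equality does not hold at z = 3 (the coefficients have mixed signs, so the terms do not all align in phase there).

M_tri(3) = 49; |p(3)| = 31; equality at z=3: no.


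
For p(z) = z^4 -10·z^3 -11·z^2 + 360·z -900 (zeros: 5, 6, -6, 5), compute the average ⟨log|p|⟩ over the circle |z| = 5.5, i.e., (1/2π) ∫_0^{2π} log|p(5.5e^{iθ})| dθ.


Zeros: -6, 5, 5, 6; r = 5.5.
Inside |z| < r: 5, 5. Outside (|z| ≥ r): -6, 6.
p(0) = -900, so log|p(0)| = log(900) = 6.8024.
Apply Jensen: I(r) = log|p(0)| + Σ_k log(r/|z_k|), summed over zeros inside |z| < r.
  log(r/|z_k|) for z_k = 5: log(5.5/5) = 0.0953
  log(r/|z_k|) for z_k = 5: log(5.5/5) = 0.0953
  Outside zeros (-6, 6) contribute nothing to the Jensen sum.
Sum over inside zeros: 0.1906.
I(r) = log|p(0)| + (inside sum) = 6.8024 + 0.1906 = 6.9930.
Note: since some zeros are outside |z| ≤ r, the simplified n·log(r) form does NOT apply — only the inside zeros contribute.

I(r) ≈ 6.9930.


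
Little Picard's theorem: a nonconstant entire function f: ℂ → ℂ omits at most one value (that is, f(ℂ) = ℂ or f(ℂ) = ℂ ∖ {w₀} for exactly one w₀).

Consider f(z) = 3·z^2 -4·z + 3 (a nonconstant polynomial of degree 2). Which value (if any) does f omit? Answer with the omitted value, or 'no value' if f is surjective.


Little Picard bounds the complement of f(ℂ) to at most one point.
For every w ∈ ℂ, the equation p(z) − w = 0 is a nonconstant polynomial in z and hence has at least one root by the fundamental theorem of algebra. So p is surjective onto ℂ, omitting no value.

Omitted value: no value.


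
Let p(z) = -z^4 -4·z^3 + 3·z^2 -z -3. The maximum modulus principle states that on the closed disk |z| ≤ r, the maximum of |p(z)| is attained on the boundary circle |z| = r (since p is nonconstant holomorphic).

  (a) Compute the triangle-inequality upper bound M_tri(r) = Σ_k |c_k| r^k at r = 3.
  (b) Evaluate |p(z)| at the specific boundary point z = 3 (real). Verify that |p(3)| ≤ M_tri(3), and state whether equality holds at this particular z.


Coefficients: c_0 = -3, c_1 = -1, c_2 = 3, c_3 = -4, c_4 = -1. Radius r = 3.
Part (a). Triangle bound: M_tri(r) = Σ_k |c_k| r^k
  = |-3|·3^0 + |-1|·3^1 + |3|·3^2 + |-4|·3^3 + |-1|·3^4
  = 3 + 3 + 27 + 108 + 81 = 222.
This bounds M(r) := max_{|z|=r} |p(z)| from above; equality holds iff all terms c_k z^k can be made to align in phase at a single z on |z|=r.
Part (b). At z = 3 (real, on the circle |z| = r):
  p(3) = (-3)·3^0 + (-1)·3^1 + (3)·3^2 + (-4)·3^3 + (-1)·3^4 = -168.
  |p(3)| = 168.
Check: |p(3)| = 168 ≤ 222 = M_tri(3). ✓ Equality does not hold at z = 3 (the coefficients have mixed signs, so the terms do not all align in phase there).

M_tri(3) = 222; |p(3)| = 168; equality at z=3: no.


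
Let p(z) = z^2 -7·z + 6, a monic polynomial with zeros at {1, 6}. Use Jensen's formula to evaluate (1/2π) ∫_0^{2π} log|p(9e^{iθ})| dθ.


Zeros: 1, 6; r = 9.
Inside |z| < r: 1, 6. Outside (|z| ≥ r): ∅.
p(0) = 6, so log|p(0)| = log(6) = 1.7918.
Apply Jensen: I(r) = log|p(0)| + Σ_k log(r/|z_k|), summed over zeros inside |z| < r.
  log(r/|z_k|) for z_k = 1: log(9/1) = 2.1972
  log(r/|z_k|) for z_k = 6: log(9/6) = 0.4055
Sum over inside zeros: 2.6027.
I(r) = log|p(0)| + (inside sum) = 1.7918 + 2.6027 = 4.3944.
Closed form (all zeros inside, monic): I(r) = n·log(r) = 2·log(9) = 4.3944. ✓

I(r) ≈ 4.3944.


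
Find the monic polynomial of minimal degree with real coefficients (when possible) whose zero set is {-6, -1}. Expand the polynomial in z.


The polynomial is p(z) = ∏_{α ∈ S} (z − α), where S = {-6, -1}.
Expanding the product yields: p(z) = z^2 + 7·z + 6.
The resulting polynomial has degree 2 and real coefficients as required.

p(z) = z^2 + 7·z + 6.


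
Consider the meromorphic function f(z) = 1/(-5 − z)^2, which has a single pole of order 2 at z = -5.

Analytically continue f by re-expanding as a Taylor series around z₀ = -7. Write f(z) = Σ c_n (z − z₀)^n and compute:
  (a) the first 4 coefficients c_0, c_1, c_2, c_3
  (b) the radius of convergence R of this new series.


Let w = z − z₀, so z = z₀ + w.
Then -5 − z = -5 − (z₀ + w) = (-5 − z₀) − w = 2 − w.
f(z) = 1/(2 − w)^2 = (1/(2)^2) · (1 − w/(2))^{−2}.
By the binomial series (1−u)^{−2} = Σ_{n≥0} C(n+1, 1) u^n for |u|<1, with u = w/(2):
  c_n = C(n+1, 1) / (2)^(n+2).
  c_0 = 1/(2)^2 = 1/4.
  c_1 = 2/(2)^3 = 1/4.
  c_2 = 3/(2)^4 = 3/16.
  c_3 = 4/(2)^5 = 1/8.
The series is valid for |w/d| < 1, i.e. |z − z₀| < |d|.
Radius of convergence: R = |-5 − z₀| = |2| = 2 (distance from z₀ to the singularity z = -5).

c_0 = 1/4, c_1 = 1/4, c_2 = 3/16, c_3 = 1/8; R = 2.


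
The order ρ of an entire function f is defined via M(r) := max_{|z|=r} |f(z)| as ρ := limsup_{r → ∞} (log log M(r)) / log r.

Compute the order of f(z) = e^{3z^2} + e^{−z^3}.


Each summand is entire of order 2 and 3 respectively (as in the single-exponential case). The order of a sum is at most the max of the orders, so ρ ≤ 3. For the lower bound: on |z|=r choose arg z so that -1z^3 is real positive; then |e^{-1z^3}| = e^{1r^3} while |e^{3z^2}| ≤ e^{3r^2} = o(e^{1r^3}). So |f| ≥ e^{1r^3}(1 − o(1)) and ρ ≥ 3. Hence ρ = max(2, 3) = 3.
Therefore ρ = 3.

Order ρ = 3.


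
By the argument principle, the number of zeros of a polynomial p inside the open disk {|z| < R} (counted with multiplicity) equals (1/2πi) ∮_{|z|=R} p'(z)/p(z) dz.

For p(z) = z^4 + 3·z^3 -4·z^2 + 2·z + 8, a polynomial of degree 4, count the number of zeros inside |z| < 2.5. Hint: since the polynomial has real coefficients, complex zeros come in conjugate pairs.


The zeros of p are: -4, (1 + 1i), (1 - 1i), -1.
Their magnitudes are: 4, 1.414, 1.414, 1.
Zeros with |z| < R = 2.5: (1 + 1i), (1 - 1i), -1.
Count = 3.
By the argument principle, (1/2πi) ∮_{|z|=R} p'(z)/p(z) dz equals exactly this count.

Number of zeros inside |z| < 2.5: 3.


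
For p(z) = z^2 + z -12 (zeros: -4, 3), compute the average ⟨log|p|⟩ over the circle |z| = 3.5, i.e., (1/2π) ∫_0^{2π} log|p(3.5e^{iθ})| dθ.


Zeros: -4, 3; r = 3.5.
Inside |z| < r: 3. Outside (|z| ≥ r): -4.
p(0) = -12, so log|p(0)| = log(12) = 2.4849.
Apply Jensen: I(r) = log|p(0)| + Σ_k log(r/|z_k|), summed over zeros inside |z| < r.
  log(r/|z_k|) for z_k = 3: log(3.5/3) = 0.1542
  Outside zeros (-4) contribute nothing to the Jensen sum.
Sum over inside zeros: 0.1542.
I(r) = log|p(0)| + (inside sum) = 2.4849 + 0.1542 = 2.6391.
Note: since some zeros are outside |z| ≤ r, the simplified n·log(r) form does NOT apply — only the inside zeros contribute.

I(r) ≈ 2.6391.


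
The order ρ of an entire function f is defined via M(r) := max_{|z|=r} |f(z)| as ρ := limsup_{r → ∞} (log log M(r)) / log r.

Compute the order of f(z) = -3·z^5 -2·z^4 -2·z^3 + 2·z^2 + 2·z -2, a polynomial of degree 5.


|f(z)| ≤ Σ|c_k|·r^k = O(r^5) as r → ∞. Polynomial growth is O(e^{r^ε}) for every ε > 0 (since r^5/e^{r^ε} → 0), so ρ ≤ ε for all ε > 0, i.e. ρ = 0. Every nonconstant polynomial has order 0.
Therefore ρ = 0.

Order ρ = 0.


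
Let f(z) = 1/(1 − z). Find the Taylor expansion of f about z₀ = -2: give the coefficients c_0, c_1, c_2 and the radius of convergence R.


Let w = z − z₀, so z = z₀ + w.
Then 1 − z = 1 − (z₀ + w) = (1 − z₀) − w = 3 − w.
f(z) = 1/(3 − w) = (1/(3)) · 1/(1 − w/(3)) = Σ_{n≥0} w^n / (3)^(n+1).
So c_n = 1/(3)^(n+1):
  c_0 = 1/(3)^1 = 1/3.
  c_1 = 1/(3)^2 = 1/9.
  c_2 = 1/(3)^3 = 1/27.
The series is valid for |w/d| < 1, i.e. |z − z₀| < |d|.
Radius of convergence: R = |1 − z₀| = |3| = 3 (distance from z₀ to the singularity z = 1).

c_0 = 1/3, c_1 = 1/9, c_2 = 1/27; R = 3.


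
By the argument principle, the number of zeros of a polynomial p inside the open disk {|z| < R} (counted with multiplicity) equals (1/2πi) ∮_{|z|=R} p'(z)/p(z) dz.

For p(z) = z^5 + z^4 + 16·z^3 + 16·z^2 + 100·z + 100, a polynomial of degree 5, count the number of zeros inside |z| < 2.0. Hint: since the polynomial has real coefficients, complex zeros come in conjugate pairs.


The zeros of p are: (1 + 3i), (1 - 3i), (-1 + 3i), (-1 - 3i), -1.
Their magnitudes are: 3.162, 3.162, 3.162, 3.162, 1.
Zeros with |z| < R = 2.0: -1.
Count = 1.
By the argument principle, (1/2πi) ∮_{|z|=R} p'(z)/p(z) dz equals exactly this count.

Number of zeros inside |z| < 2.0: 1.


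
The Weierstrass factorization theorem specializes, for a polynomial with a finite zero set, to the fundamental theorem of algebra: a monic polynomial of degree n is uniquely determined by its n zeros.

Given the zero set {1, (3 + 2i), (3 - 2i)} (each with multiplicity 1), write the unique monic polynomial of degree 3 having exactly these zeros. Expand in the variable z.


The polynomial is p(z) = ∏_{α ∈ S} (z − α), where S = {1, (3 + 2i), (3 - 2i)}.
Expanding the product yields: p(z) = z^3 -7·z^2 + 19·z -13.
Note conjugate pairs combine to real quadratics: (z − (3+2i))(z − (3−2i)) = z² − 6z + 13.
The resulting polynomial has degree 3 and real coefficients as required.

p(z) = z^3 -7·z^2 + 19·z -13.


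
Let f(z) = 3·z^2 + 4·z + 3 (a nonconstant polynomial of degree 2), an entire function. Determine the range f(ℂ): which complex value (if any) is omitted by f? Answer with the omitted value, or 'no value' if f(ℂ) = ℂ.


Little Picard bounds the complement of f(ℂ) to at most one point.
For every w ∈ ℂ, the equation p(z) − w = 0 is a nonconstant polynomial in z and hence has at least one root by the fundamental theorem of algebra. So p is surjective onto ℂ, omitting no value.

Omitted value: no value.


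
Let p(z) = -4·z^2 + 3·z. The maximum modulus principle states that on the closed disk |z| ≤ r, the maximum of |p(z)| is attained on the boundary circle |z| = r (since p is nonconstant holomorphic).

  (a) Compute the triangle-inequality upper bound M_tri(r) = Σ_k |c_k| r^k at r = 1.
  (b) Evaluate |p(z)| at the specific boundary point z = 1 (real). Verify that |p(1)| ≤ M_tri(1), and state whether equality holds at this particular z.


Coefficients: c_0 = 0, c_1 = 3, c_2 = -4. Radius r = 1.
Part (a). Triangle bound: M_tri(r) = Σ_k |c_k| r^k
  = |0|·1^0 + |3|·1^1 + |-4|·1^2
  = 0 + 3 + 4 = 7.
This bounds M(r) := max_{|z|=r} |p(z)| from above; equality holds iff all terms c_k z^k can be made to align in phase at a single z on |z|=r.
Part (b). At z = 1 (real, on the circle |z| = r):
  p(1) = (0)·1^0 + (3)·1^1 + (-4)·1^2 = -1.
  |p(1)| = 1.
Check: |p(1)| = 1 ≤ 7 = M_tri(1). ✓ Equality does not hold at z = 1 (the coefficients have mixed signs, so the terms do not all align in phase there).

M_tri(1) = 7; |p(1)| = 1; equality at z=1: no.


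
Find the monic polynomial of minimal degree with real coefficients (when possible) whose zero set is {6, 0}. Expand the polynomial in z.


The polynomial is p(z) = ∏_{α ∈ S} (z − α), where S = {6, 0}.
Expanding the product yields: p(z) = z^2 -6·z.
The resulting polynomial has degree 2 and real coefficients as required.

p(z) = z^2 -6·z.


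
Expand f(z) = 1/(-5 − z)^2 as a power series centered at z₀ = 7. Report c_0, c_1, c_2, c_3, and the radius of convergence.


Let w = z − z₀, so z = z₀ + w.
Then -5 − z = -5 − (z₀ + w) = (-5 − z₀) − w = -12 − w.
f(z) = 1/(-12 − w)^2 = (1/(-12)^2) · (1 − w/(-12))^{−2}.
By the binomial series (1−u)^{−2} = Σ_{n≥0} C(n+1, 1) u^n for |u|<1, with u = w/(-12):
  c_n = C(n+1, 1) / (-12)^(n+2).
  c_0 = 1/(-12)^2 = 1/144.
  c_1 = 2/(-12)^3 = -1/864.
  c_2 = 3/(-12)^4 = 1/6912.
  c_3 = 4/(-12)^5 = -1/62208.
The series is valid for |w/d| < 1, i.e. |z − z₀| < |d|.
Radius of convergence: R = |-5 − z₀| = |-12| = 12 (distance from z₀ to the singularity z = -5).

c_0 = 1/144, c_1 = -1/864, c_2 = 1/6912, c_3 = -1/62208; R = 12.


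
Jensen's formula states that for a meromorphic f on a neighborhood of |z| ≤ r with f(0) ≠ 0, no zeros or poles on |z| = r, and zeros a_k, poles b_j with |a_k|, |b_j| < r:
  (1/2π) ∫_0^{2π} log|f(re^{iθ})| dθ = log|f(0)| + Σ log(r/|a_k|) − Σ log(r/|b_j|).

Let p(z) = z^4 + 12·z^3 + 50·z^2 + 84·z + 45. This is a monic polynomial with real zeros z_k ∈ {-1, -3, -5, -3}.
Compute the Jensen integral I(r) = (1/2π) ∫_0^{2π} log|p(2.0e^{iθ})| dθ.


Zeros: -5, -3, -3, -1; r = 2.0.
Inside |z| < r: -1. Outside (|z| ≥ r): -5, -3, -3.
p(0) = 45, so log|p(0)| = log(45) = 3.8067.
Apply Jensen: I(r) = log|p(0)| + Σ_k log(r/|z_k|), summed over zeros inside |z| < r.
  log(r/|z_k|) for z_k = -1: log(2.0/1) = 0.6931
  Outside zeros (-5, -3, -3) contribute nothing to the Jensen sum.
Sum over inside zeros: 0.6931.
I(r) = log|p(0)| + (inside sum) = 3.8067 + 0.6931 = 4.4998.
Note: since some zeros are outside |z| ≤ r, the simplified n·log(r) form does NOT apply — only the inside zeros contribute.

I(r) ≈ 4.4998.


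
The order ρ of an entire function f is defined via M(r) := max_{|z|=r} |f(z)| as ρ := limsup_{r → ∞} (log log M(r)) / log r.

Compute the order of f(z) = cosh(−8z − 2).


cosh(w) is a linear combination of e^{iw} and e^{−iw} (or e^w, e^{−w} in the hyperbolic case), so |cosh(w)| ≤ e^{|w|}. With w = −8z − 2, |w| ≤ 8|z| + 2 = 8r + 2 on |z| = r, giving M(r) ≤ e^{8r + 2}, so ρ ≤ 1. On a suitable ray (z = it for sin/cos; z = t for sinh/cosh, t real → ∞), |cosh(−8z − 2)| grows like e^{8|t|}/2, so ρ ≥ 1. Hence ρ = 1.
Therefore ρ = 1.

Order ρ = 1.


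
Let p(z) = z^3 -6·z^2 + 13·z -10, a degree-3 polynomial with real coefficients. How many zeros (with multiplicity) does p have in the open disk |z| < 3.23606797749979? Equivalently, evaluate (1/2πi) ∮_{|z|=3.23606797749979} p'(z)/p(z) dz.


The zeros of p are: (2 + 1i), (2 - 1i), 2.
Their magnitudes are: 2.236, 2.236, 2.
Zeros with |z| < R = 3.23606797749979: (2 + 1i), (2 - 1i), 2.
Count = 3.
By the argument principle, (1/2πi) ∮_{|z|=R} p'(z)/p(z) dz equals exactly this count.

Number of zeros inside |z| < 3.23606797749979: 3.


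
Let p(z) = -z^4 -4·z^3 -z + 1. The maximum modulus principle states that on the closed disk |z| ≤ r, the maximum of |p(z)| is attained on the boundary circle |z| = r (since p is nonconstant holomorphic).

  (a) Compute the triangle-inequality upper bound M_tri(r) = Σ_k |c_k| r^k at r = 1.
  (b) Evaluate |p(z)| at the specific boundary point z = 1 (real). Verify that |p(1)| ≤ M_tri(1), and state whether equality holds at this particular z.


Coefficients: c_0 = 1, c_1 = -1, c_2 = 0, c_3 = -4, c_4 = -1. Radius r = 1.
Part (a). Triangle bound: M_tri(r) = Σ_k |c_k| r^k
  = |1|·1^0 + |-1|·1^1 + |0|·1^2 + |-4|·1^3 + |-1|·1^4
  = 1 + 1 + 0 + 4 + 1 = 7.
This bounds M(r) := max_{|z|=r} |p(z)| from above; equality holds iff all terms c_k z^k can be made to align in phase at a single z on |z|=r.
Part (b). At z = 1 (real, on the circle |z| = r):
  p(1) = (1)·1^0 + (-1)·1^1 + (0)·1^2 + (-4)·1^3 + (-1)·1^4 = -5.
  |p(1)| = 5.
Check: |p(1)| = 5 ≤ 7 = M_tri(1). ✓ Equality does not hold at z = 1 (the coefficients have mixed signs, so the terms do not all align in phase there).

M_tri(1) = 7; |p(1)| = 5; equality at z=1: no.


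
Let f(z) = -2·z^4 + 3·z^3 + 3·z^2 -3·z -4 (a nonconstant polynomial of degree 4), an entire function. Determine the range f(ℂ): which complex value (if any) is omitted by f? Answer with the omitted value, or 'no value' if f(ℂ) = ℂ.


Little Picard bounds the complement of f(ℂ) to at most one point.
For every w ∈ ℂ, the equation p(z) − w = 0 is a nonconstant polynomial in z and hence has at least one root by the fundamental theorem of algebra. So p is surjective onto ℂ, omitting no value.

Omitted value: no value.


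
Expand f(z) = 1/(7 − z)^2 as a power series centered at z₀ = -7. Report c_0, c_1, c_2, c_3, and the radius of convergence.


Let w = z − z₀, so z = z₀ + w.
Then 7 − z = 7 − (z₀ + w) = (7 − z₀) − w = 14 − w.
f(z) = 1/(14 − w)^2 = (1/(14)^2) · (1 − w/(14))^{−2}.
By the binomial series (1−u)^{−2} = Σ_{n≥0} C(n+1, 1) u^n for |u|<1, with u = w/(14):
  c_n = C(n+1, 1) / (14)^(n+2).
  c_0 = 1/(14)^2 = 1/196.
  c_1 = 2/(14)^3 = 1/1372.
  c_2 = 3/(14)^4 = 3/38416.
  c_3 = 4/(14)^5 = 1/134456.
The series is valid for |w/d| < 1, i.e. |z − z₀| < |d|.
Radius of convergence: R = |7 − z₀| = |14| = 14 (distance from z₀ to the singularity z = 7).

c_0 = 1/196, c_1 = 1/1372, c_2 = 3/38416, c_3 = 1/134456; R = 14.


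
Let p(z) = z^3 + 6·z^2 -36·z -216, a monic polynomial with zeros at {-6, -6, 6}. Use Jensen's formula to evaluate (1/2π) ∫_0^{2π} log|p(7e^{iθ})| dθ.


Zeros: -6, -6, 6; r = 7.
Inside |z| < r: -6, -6, 6. Outside (|z| ≥ r): ∅.
p(0) = -216, so log|p(0)| = log(216) = 5.3753.
Apply Jensen: I(r) = log|p(0)| + Σ_k log(r/|z_k|), summed over zeros inside |z| < r.
  log(r/|z_k|) for z_k = -6: log(7/6) = 0.1542
  log(r/|z_k|) for z_k = -6: log(7/6) = 0.1542
  log(r/|z_k|) for z_k = 6: log(7/6) = 0.1542
Sum over inside zeros: 0.4625.
I(r) = log|p(0)| + (inside sum) = 5.3753 + 0.4625 = 5.8377.
Closed form (all zeros inside, monic): I(r) = n·log(r) = 3·log(7) = 5.8377. ✓

I(r) ≈ 5.8377.


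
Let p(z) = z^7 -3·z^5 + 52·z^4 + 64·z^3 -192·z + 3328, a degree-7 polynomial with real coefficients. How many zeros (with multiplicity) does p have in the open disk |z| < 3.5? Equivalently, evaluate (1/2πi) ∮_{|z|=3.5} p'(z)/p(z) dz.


The zeros of p are: (-2 + 2i), (-2 - 2i), (2 + 3i), (2 - 3i), -4, (2 + 2i), (2 - 2i).
Their magnitudes are: 2.828, 2.828, 3.606, 3.606, 4, 2.828, 2.828.
Zeros with |z| < R = 3.5: (-2 + 2i), (-2 - 2i), (2 + 2i), (2 - 2i).
Count = 4.
By the argument principle, (1/2πi) ∮_{|z|=R} p'(z)/p(z) dz equals exactly this count.

Number of zeros inside |z| < 3.5: 4.


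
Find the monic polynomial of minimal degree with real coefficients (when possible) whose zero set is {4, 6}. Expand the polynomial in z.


The polynomial is p(z) = ∏_{α ∈ S} (z − α), where S = {4, 6}.
Expanding the product yields: p(z) = z^2 -10·z + 24.
The resulting polynomial has degree 2 and real coefficients as required.

p(z) = z^2 -10·z + 24.


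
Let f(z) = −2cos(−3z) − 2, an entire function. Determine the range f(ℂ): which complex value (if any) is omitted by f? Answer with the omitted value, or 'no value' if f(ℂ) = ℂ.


Little Picard bounds the complement of f(ℂ) to at most one point.
cos is entire and surjective onto ℂ: for every w ∈ ℂ, cos(ζ) = w has a solution ζ ∈ ℂ (e.g., via the complex inverse arccos). With ζ = −3z this gives z = ζ/(-3). Then -2·cos(−3z) takes every value in -2·ℂ = ℂ, and adding -2 is a bijection of ℂ. So f is surjective and omits no value. (Note: only on the real line is cos bounded by [−1, 1].)

Omitted value: no value.


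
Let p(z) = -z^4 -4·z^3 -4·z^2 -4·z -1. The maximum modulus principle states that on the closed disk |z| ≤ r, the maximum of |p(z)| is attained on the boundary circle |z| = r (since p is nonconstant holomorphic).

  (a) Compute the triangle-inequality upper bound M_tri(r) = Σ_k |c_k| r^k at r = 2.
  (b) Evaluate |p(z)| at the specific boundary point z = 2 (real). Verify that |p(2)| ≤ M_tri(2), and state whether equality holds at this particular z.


Coefficients: c_0 = -1, c_1 = -4, c_2 = -4, c_3 = -4, c_4 = -1. Radius r = 2.
Part (a). Triangle bound: M_tri(r) = Σ_k |c_k| r^k
  = |-1|·2^0 + |-4|·2^1 + |-4|·2^2 + |-4|·2^3 + |-1|·2^4
  = 1 + 8 + 16 + 32 + 16 = 73.
This bounds M(r) := max_{|z|=r} |p(z)| from above; equality holds iff all terms c_k z^k can be made to align in phase at a single z on |z|=r.
Part (b). At z = 2 (real, on the circle |z| = r):
  p(2) = (-1)·2^0 + (-4)·2^1 + (-4)·2^2 + (-4)·2^3 + (-1)·2^4 = -73.
  |p(2)| = 73.
Since all nonzero coefficients share the same sign, |p(2)| = 73 = M_tri(2); the triangle bound is attained at z = 2, so in fact M(r) = 73.

M_tri(2) = 73; |p(2)| = 73; equality at z=2: yes.
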